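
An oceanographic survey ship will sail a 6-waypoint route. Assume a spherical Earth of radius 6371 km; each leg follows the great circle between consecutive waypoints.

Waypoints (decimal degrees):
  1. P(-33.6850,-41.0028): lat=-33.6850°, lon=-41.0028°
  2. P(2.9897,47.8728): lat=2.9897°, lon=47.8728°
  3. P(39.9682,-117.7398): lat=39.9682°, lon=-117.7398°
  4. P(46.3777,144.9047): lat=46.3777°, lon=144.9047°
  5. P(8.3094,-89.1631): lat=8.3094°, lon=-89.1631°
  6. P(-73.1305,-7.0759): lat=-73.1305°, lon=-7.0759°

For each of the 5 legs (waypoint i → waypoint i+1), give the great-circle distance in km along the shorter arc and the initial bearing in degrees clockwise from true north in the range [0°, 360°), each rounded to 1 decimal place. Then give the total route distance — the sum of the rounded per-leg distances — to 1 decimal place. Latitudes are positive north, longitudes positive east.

Leg 1: φ1=-0.5879142, φ2=0.0521801, Δφ=0.6400943, Δλ=1.5511718 rad; a=sin²(Δφ/2)+cosφ1·cosφ2·sin²(Δλ/2)=0.5063105494; c=2·atan2(√a, √(1-a))=1.583417761; dist=6371·c=10087.955 ≈ 10088.0 km; running total=10088.0 km
Leg 1 bearing: y=sinΔλ·cosφ2=0.99844664, x=cosφ1·sinφ2-sinφ1·cosφ2·cosΔλ=0.05426808; θ=atan2(y, x)=86.8889° ≈ 86.9°
Leg 2: φ1=0.0521801, φ2=0.6975767, Δφ=0.6453966, Δλ=-2.8904852 rad; a=sin²(Δφ/2)+cosφ1·cosφ2·sin²(Δλ/2)=0.8539256686; c=2·atan2(√a, √(1-a))=2.357248007; dist=6371·c=15018.027 ≈ 15018.0 km; running total=25106.0 km
Leg 2 bearing: y=sinΔλ·cosφ2=-0.19043295, x=cosφ1·sinφ2-sinφ1·cosφ2·cosΔλ=0.68020716; θ=atan2(y, x)=-15.6403° <0 so +360° → 344.3597° ≈ 344.4°
Leg 3: φ1=0.6975767, φ2=0.8094436, Δφ=0.1118669, Δλ=4.5840113 rad; a=sin²(Δφ/2)+cosφ1·cosφ2·sin²(Δλ/2)=0.3013419929; c=2·atan2(√a, √(1-a))=1.162206085; dist=6371·c=7404.415 ≈ 7404.4 km; running total=32510.4 km
Leg 3 bearing: y=sinΔλ·cosφ2=-0.68422407, x=cosφ1·sinφ2-sinφ1·cosφ2·cosΔλ=0.61153692; θ=atan2(y, x)=-48.2107° <0 so +360° → 311.7893° ≈ 311.8°
Leg 4: φ1=0.8094436, φ2=0.1450264, Δφ=-0.6644172, Δλ=-4.0852538 rad; a=sin²(Δφ/2)+cosφ1·cosφ2·sin²(Δλ/2)=0.6479927553; c=2·atan2(√a, √(1-a))=1.871283421; dist=6371·c=11921.947 ≈ 11921.9 km; running total=44432.3 km
Leg 4 bearing: y=sinΔλ·cosφ2=0.80121169, x=cosφ1·sinφ2-sinφ1·cosφ2·cosΔλ=0.52005038; θ=atan2(y, x)=57.0132° ≈ 57.0°
Leg 5: φ1=0.1450264, φ2=-1.2763680, Δφ=-1.4213944, Δλ=1.4326919 rad; a=sin²(Δφ/2)+cosφ1·cosφ2·sin²(Δλ/2)=0.5493847012; c=2·atan2(√a, √(1-a))=1.669727027; dist=6371·c=10637.831 ≈ 10637.8 km; running total=55070.1 km
Leg 5 bearing: y=sinΔλ·cosφ2=0.28742981, x=cosφ1·sinφ2-sinφ1·cosφ2·cosΔλ=-0.95269550; θ=atan2(y, x)=163.2114° ≈ 163.2°

Leg 1: dist=10088.0 km, bearing=86.9°
Leg 2: dist=15018.0 km, bearing=344.4°
Leg 3: dist=7404.4 km, bearing=311.8°
Leg 4: dist=11921.9 km, bearing=57.0°
Leg 5: dist=10637.8 km, bearing=163.2°
Total: 55070.1 km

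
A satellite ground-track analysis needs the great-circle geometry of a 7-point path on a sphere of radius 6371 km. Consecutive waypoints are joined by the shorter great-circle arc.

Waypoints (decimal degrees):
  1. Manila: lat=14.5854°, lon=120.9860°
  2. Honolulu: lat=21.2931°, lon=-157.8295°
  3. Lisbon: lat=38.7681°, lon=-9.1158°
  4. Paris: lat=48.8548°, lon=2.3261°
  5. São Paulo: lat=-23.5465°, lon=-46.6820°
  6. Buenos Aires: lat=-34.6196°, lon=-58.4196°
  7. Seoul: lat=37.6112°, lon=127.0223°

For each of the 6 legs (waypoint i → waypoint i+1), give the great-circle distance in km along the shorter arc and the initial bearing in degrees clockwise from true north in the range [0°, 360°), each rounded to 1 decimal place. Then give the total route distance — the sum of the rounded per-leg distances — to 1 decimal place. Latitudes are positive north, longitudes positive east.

Leg 1: dist=8531.4 km, bearing=71.1°
Leg 2: dist=12583.8 km, bearing=26.1°
Leg 3: dist=1446.1 km, bearing=35.5°
Leg 4: dist=9402.5 km, bearing=224.0°
Leg 5: dist=1675.7 km, bearing=220.1°
Leg 6: dist=19424.0 km, bearing=305.8°
Total: 53063.5 km

Leg 1: φ1=0.2545633, φ2=0.3716347, Δφ=0.1170715, Δλ=-4.8662485 rad; a=sin²(Δφ/2)+cosφ1·cosφ2·sin²(Δλ/2)=0.3851818362; c=2·atan2(√a, √(1-a))=1.339092318; dist=6371·c=8531.357 ≈ 8531.4 km; running total=8531.4 km
Leg 1 bearing: y=sinΔλ·cosφ2=0.92072834, x=cosφ1·sinφ2-sinφ1·cosφ2·cosΔλ=0.31547817; θ=atan2(y, x)=71.0865° ≈ 71.1°
Leg 2: φ1=0.3716347, φ2=0.6766310, Δφ=0.3049963, Δλ=2.5955437 rad; a=sin²(Δφ/2)+cosφ1·cosφ2·sin²(Δλ/2)=0.6967174321; c=2·atan2(√a, √(1-a))=1.975161124; dist=6371·c=12583.752 ≈ 12583.8 km; running total=21115.2 km
Leg 2 bearing: y=sinΔλ·cosφ2=0.40490284, x=cosφ1·sinφ2-sinφ1·cosφ2·cosΔλ=0.82538639; θ=atan2(y, x)=26.1308° ≈ 26.1°
Leg 3: φ1=0.6766310, φ2=0.8526771, Δφ=0.1760461, Δλ=0.1996988 rad; a=sin²(Δφ/2)+cosφ1·cosφ2·sin²(Δλ/2)=0.0128257566; c=2·atan2(√a, √(1-a))=0.226988705; dist=6371·c=1446.145 ≈ 1446.1 km; running total=22561.3 km
Leg 3 bearing: y=sinΔλ·cosφ2=0.13052415, x=cosφ1·sinφ2-sinφ1·cosφ2·cosΔλ=0.18332614; θ=atan2(y, x)=35.4500° ≈ 35.5°
Leg 4: φ1=0.8526771, φ2=-0.4109640, Δφ=-1.2636411, Δλ=-0.8553527 rad; a=sin²(Δφ/2)+cosφ1·cosφ2·sin²(Δλ/2)=0.4525879708; c=2·atan2(√a, √(1-a))=1.475829587; dist=6371·c=9402.510 ≈ 9402.5 km; running total=31963.8 km
Leg 4 bearing: y=sinΔλ·cosφ2=-0.69195458, x=cosφ1·sinφ2-sinφ1·cosφ2·cosΔλ=-0.71568657; θ=atan2(y, x)=-135.9659° <0 so +360° → 224.0341° ≈ 224.0°
Leg 5: φ1=-0.4109640, φ2=-0.6042260, Δφ=-0.1932621, Δλ=-0.2048598 rad; a=sin²(Δφ/2)+cosφ1·cosφ2·sin²(Δλ/2)=0.0171961775; c=2·atan2(√a, √(1-a))=0.263025939; dist=6371·c=1675.738 ≈ 1675.7 km; running total=33639.5 km
Leg 5 bearing: y=sinΔλ·cosφ2=-0.16741099, x=cosφ1·sinφ2-sinφ1·cosφ2·cosΔλ=-0.19893576; θ=atan2(y, x)=-139.9183° <0 so +360° → 220.0817° ≈ 220.1°
Leg 6: φ1=-0.6042260, φ2=0.6564393, Δφ=1.2606653, Δλ=3.2365717 rad; a=sin²(Δφ/2)+cosφ1·cosφ2·sin²(Δλ/2)=0.9978494787; c=2·atan2(√a, √(1-a))=3.048811951; dist=6371·c=19423.981 ≈ 19424.0 km; running total=53063.5 km
Leg 6 bearing: y=sinΔλ·cosφ2=-0.07512653, x=cosφ1·sinφ2-sinφ1·cosφ2·cosΔλ=0.05421799; θ=atan2(y, x)=-54.1824° <0 so +360° → 305.8176° ≈ 305.8°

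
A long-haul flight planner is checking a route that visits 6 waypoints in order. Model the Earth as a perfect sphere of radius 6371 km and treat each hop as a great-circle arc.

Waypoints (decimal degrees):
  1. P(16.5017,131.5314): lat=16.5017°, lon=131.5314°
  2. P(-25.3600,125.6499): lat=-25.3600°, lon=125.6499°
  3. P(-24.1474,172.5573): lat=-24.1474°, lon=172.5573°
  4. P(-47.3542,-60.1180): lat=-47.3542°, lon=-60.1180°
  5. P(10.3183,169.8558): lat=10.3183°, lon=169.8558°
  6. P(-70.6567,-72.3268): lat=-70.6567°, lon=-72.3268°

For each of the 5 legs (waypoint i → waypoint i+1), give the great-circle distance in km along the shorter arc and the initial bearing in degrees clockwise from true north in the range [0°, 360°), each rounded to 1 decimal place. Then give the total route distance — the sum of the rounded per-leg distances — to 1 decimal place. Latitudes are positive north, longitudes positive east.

Leg 1: dist=4698.2 km, bearing=187.9°
Leg 2: dist=4713.9 km, bearing=98.8°
Leg 3: dist=10478.9 km, bearing=147.3°
Leg 4: dist=13797.5 km, bearing=245.5°
Leg 5: dist=12090.0 km, bearing=162.0°
Total: 45778.5 km

Leg 1: φ1=0.2880090, φ2=-0.4426155, Δφ=-0.7306245, Δλ=-0.1026515 rad; a=sin²(Δφ/2)+cosφ1·cosφ2·sin²(Δλ/2)=0.1299015236; c=2·atan2(√a, √(1-a))=0.737433101; dist=6371·c=4698.186 ≈ 4698.2 km; running total=4698.2 km
Leg 1 bearing: y=sinΔλ·cosφ2=-0.09259666, x=cosφ1·sinφ2-sinφ1·cosφ2·cosΔλ=-0.66598373; θ=atan2(y, x)=-172.0845° <0 so +360° → 187.9155° ≈ 187.9°
Leg 2: φ1=-0.4426155, φ2=-0.4214516, Δφ=0.0211639, Δλ=0.8186886 rad; a=sin²(Δφ/2)+cosφ1·cosφ2·sin²(Δλ/2)=0.1307312098; c=2·atan2(√a, √(1-a))=0.739897632; dist=6371·c=4713.888 ≈ 4713.9 km; running total=9412.1 km
Leg 2 bearing: y=sinΔλ·cosφ2=0.66635072, x=cosφ1·sinφ2-sinφ1·cosφ2·cosΔλ=-0.10265944; θ=atan2(y, x)=98.7583° ≈ 98.8°
Leg 3: φ1=-0.4214516, φ2=-0.8264867, Δφ=-0.4050351, Δλ=-4.0609501 rad; a=sin²(Δφ/2)+cosφ1·cosφ2·sin²(Δλ/2)=0.5369593546; c=2·atan2(√a, √(1-a))=1.644782517; dist=6371·c=10478.909 ≈ 10478.9 km; running total=19891.0 km
Leg 3 bearing: y=sinΔλ·cosφ2=0.53872774, x=cosφ1·sinφ2-sinφ1·cosφ2·cosΔλ=-0.83923086; θ=atan2(y, x)=147.3024° ≈ 147.3°
Leg 4: φ1=-0.8264867, φ2=0.1800883, Δφ=1.0065750, Δλ=4.0138000 rad; a=sin²(Δφ/2)+cosφ1·cosφ2·sin²(Δλ/2)=0.7802033697; c=2·atan2(√a, √(1-a))=2.165673147; dist=6371·c=13797.504 ≈ 13797.5 km; running total=33688.5 km
Leg 4 bearing: y=sinΔλ·cosφ2=-0.75336662, x=cosφ1·sinφ2-sinφ1·cosφ2·cosΔλ=-0.34406833; θ=atan2(y, x)=-114.5465° <0 so +360° → 245.4535° ≈ 245.5°
Leg 5: φ1=0.1800883, φ2=-1.2331921, Δφ=-1.4132804, Δλ=-4.2268838 rad; a=sin²(Δφ/2)+cosφ1·cosφ2·sin²(Δλ/2)=0.6605374306; c=2·atan2(√a, √(1-a))=1.897660549; dist=6371·c=12089.995 ≈ 12090.0 km; running total=45778.5 km
Leg 5 bearing: y=sinΔλ·cosφ2=0.29295067, x=cosφ1·sinφ2-sinφ1·cosφ2·cosΔλ=-0.90060582; θ=atan2(y, x)=161.9812° ≈ 162.0°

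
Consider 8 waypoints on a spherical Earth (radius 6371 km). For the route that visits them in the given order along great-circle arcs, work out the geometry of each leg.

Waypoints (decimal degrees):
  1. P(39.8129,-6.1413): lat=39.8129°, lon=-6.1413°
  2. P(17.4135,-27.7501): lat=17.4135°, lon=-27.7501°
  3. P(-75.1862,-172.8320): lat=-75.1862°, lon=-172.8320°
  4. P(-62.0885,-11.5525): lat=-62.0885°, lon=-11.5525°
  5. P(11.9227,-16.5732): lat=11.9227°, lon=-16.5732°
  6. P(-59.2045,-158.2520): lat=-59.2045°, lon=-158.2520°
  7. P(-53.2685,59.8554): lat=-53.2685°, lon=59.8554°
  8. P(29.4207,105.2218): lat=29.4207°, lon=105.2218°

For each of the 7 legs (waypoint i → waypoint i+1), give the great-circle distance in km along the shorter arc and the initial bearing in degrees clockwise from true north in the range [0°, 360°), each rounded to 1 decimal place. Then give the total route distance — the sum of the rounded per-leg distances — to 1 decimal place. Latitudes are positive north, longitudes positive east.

Leg 1: dist=3245.4 km, bearing=226.1°
Leg 2: dist=13265.4 km, bearing=189.7°
Leg 3: dist=4691.1 km, bearing=167.1°
Leg 4: dist=8241.3 km, bearing=354.9°
Leg 5: dist=13875.2 km, bearing=202.7°
Leg 6: dist=7051.5 km, bearing=204.4°
Leg 7: dist=10184.0 km, bearing=38.3°
Total: 60553.9 km

Leg 1: φ1=0.6948662, φ2=0.3039229, Δφ=-0.3909433, Δλ=-0.3771447 rad; a=sin²(Δφ/2)+cosφ1·cosφ2·sin²(Δλ/2)=0.0634803630; c=2·atan2(√a, √(1-a))=0.509395863; dist=6371·c=3245.361 ≈ 3245.4 km; running total=3245.4 km
Leg 1 bearing: y=sinΔλ·cosφ2=-0.35138960, x=cosφ1·sinφ2-sinφ1·cosφ2·cosΔλ=-0.33812390; θ=atan2(y, x)=-133.8978° <0 so +360° → 226.1022° ≈ 226.1°
Leg 2: φ1=0.3039229, φ2=-1.3122467, Δφ=-1.6161697, Δλ=-2.5321568 rad; a=sin²(Δφ/2)+cosφ1·cosφ2·sin²(Δλ/2)=0.7446797022; c=2·atan2(√a, √(1-a))=2.082151370; dist=6371·c=13265.386 ≈ 13265.4 km; running total=16510.8 km
Leg 2 bearing: y=sinΔλ·cosφ2=-0.14635170, x=cosφ1·sinφ2-sinφ1·cosφ2·cosΔλ=-0.85971423; θ=atan2(y, x)=-170.3390° <0 so +360° → 189.6610° ≈ 189.7°
Leg 3: φ1=-1.3122467, φ2=-1.0836488, Δφ=0.2285980, Δλ=2.8148583 rad; a=sin²(Δφ/2)+cosφ1·cosφ2·sin²(Δλ/2)=0.1295265279; c=2·atan2(√a, √(1-a))=0.736317004; dist=6371·c=4691.076 ≈ 4691.1 km; running total=21201.9 km
Leg 3 bearing: y=sinΔλ·cosφ2=0.15023988, x=cosφ1·sinφ2-sinφ1·cosφ2·cosΔλ=-0.65454229; θ=atan2(y, x)=167.0726° ≈ 167.1°
Leg 4: φ1=-1.0836488, φ2=0.2080904, Δφ=1.2917391, Δλ=-0.0876277 rad; a=sin²(Δφ/2)+cosφ1·cosφ2·sin²(Δλ/2)=0.3631539336; c=2·atan2(√a, √(1-a))=1.293566675; dist=6371·c=8241.313 ≈ 8241.3 km; running total=29443.2 km
Leg 4 bearing: y=sinΔλ·cosφ2=-0.08562769, x=cosφ1·sinφ2-sinφ1·cosφ2·cosΔλ=0.95799818; θ=atan2(y, x)=-5.1076° <0 so +360° → 354.8924° ≈ 354.9°
Leg 5: φ1=0.2080904, φ2=-1.0333135, Δφ=-1.2414038, Δλ=-2.4727615 rad; a=sin²(Δφ/2)+cosφ1·cosφ2·sin²(Δλ/2)=0.7852330315; c=2·atan2(√a, √(1-a))=2.177869526; dist=6371·c=13875.207 ≈ 13875.2 km; running total=43318.4 km
Leg 5 bearing: y=sinΔλ·cosφ2=-0.31746026, x=cosφ1·sinφ2-sinφ1·cosφ2·cosΔλ=-0.75748759; θ=atan2(y, x)=-157.2616° <0 so +360° → 202.7384° ≈ 202.7°
Leg 6: φ1=-1.0333135, φ2=-0.9297107, Δφ=0.1036027, Δλ=3.8066923 rad; a=sin²(Δφ/2)+cosφ1·cosφ2·sin²(Δλ/2)=0.2762440711; c=2·atan2(√a, √(1-a))=1.106815223; dist=6371·c=7051.520 ≈ 7051.5 km; running total=50369.9 km
Leg 6 bearing: y=sinΔλ·cosφ2=-0.36908887, x=cosφ1·sinφ2-sinφ1·cosφ2·cosΔλ=-0.81455911; θ=atan2(y, x)=-155.6240° <0 so +360° → 204.3760° ≈ 204.4°
Leg 7: φ1=-0.9297107, φ2=0.5134881, Δφ=1.4431988, Δλ=0.7917930 rad; a=sin²(Δφ/2)+cosφ1·cosφ2·sin²(Δλ/2)=0.5138452516; c=2·atan2(√a, √(1-a))=1.598490370; dist=6371·c=10183.982 ≈ 10184.0 km; running total=60553.9 km
Leg 7 bearing: y=sinΔλ·cosφ2=0.61984183, x=cosφ1·sinφ2-sinφ1·cosφ2·cosΔλ=0.78423806; θ=atan2(y, x)=38.3219° ≈ 38.3°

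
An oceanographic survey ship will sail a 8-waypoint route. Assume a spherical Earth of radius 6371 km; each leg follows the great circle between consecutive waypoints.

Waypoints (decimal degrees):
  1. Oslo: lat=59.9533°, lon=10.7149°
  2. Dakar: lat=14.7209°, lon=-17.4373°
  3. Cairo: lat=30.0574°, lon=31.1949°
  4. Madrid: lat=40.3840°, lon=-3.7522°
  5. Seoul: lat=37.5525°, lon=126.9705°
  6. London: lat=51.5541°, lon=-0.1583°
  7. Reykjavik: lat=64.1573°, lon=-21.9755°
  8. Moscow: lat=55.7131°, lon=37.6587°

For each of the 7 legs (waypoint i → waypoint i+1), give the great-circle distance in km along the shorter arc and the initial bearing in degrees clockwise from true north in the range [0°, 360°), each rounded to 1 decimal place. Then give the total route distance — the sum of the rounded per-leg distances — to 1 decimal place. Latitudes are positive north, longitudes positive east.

Leg 1: dist=5525.1 km, bearing=216.8°
Leg 2: dist=5239.1 km, bearing=62.4°
Leg 3: dist=3349.9 km, bearing=299.6°
Leg 4: dist=10001.7 km, bearing=36.9°
Leg 5: dist=8855.7 km, bearing=329.7°
Leg 6: dist=1886.2 km, bearing=326.3°
Leg 7: dist=3314.0 km, bearing=77.9°
Total: 38171.7 km

Leg 1: φ1=1.0463825, φ2=0.2569282, Δφ=-0.7894543, Δλ=-0.4913486 rad; a=sin²(Δφ/2)+cosφ1·cosφ2·sin²(Δλ/2)=0.1765287889; c=2·atan2(√a, √(1-a))=0.867228478; dist=6371·c=5525.113 ≈ 5525.1 km; running total=5525.1 km
Leg 1 bearing: y=sinΔλ·cosφ2=-0.45632808, x=cosφ1·sinφ2-sinφ1·cosφ2·cosΔλ=-0.61092568; θ=atan2(y, x)=-143.2423° <0 so +360° → 216.7577° ≈ 216.8°
Leg 2: φ1=0.2569282, φ2=0.5246006, Δφ=0.2676724, Δλ=0.8487920 rad; a=sin²(Δφ/2)+cosφ1·cosφ2·sin²(Δλ/2)=0.1597421062; c=2·atan2(√a, √(1-a))=0.822329999; dist=6371·c=5239.064 ≈ 5239.1 km; running total=10764.2 km
Leg 2 bearing: y=sinΔλ·cosφ2=0.64956075, x=cosφ1·sinφ2-sinφ1·cosφ2·cosΔλ=0.33907093; θ=atan2(y, x)=62.4354° ≈ 62.4°
Leg 3: φ1=0.5246006, φ2=0.7048338, Δφ=0.1802332, Δλ=-0.6099420 rad; a=sin²(Δφ/2)+cosφ1·cosφ2·sin²(Δλ/2)=0.0675398793; c=2·atan2(√a, √(1-a))=0.525804887; dist=6371·c=3349.903 ≈ 3349.9 km; running total=14114.1 km
Leg 3 bearing: y=sinΔλ·cosφ2=-0.43632794, x=cosφ1·sinφ2-sinφ1·cosφ2·cosΔλ=0.24805423; θ=atan2(y, x)=-60.3816° <0 so +360° → 299.6184° ≈ 299.6°
Leg 4: φ1=0.7048338, φ2=0.6554148, Δφ=-0.0494190, Δλ=2.2815415 rad; a=sin²(Δφ/2)+cosφ1·cosφ2·sin²(Δλ/2)=0.4995418005; c=2·atan2(√a, √(1-a))=1.569879928; dist=6371·c=10001.705 ≈ 10001.7 km; running total=24115.8 km
Leg 4 bearing: y=sinΔλ·cosφ2=0.60084039, x=cosφ1·sinφ2-sinφ1·cosφ2·cosΔλ=0.79936849; θ=atan2(y, x)=36.9301° ≈ 36.9°
Leg 5: φ1=0.6554148, φ2=0.8997888, Δφ=0.2443740, Δλ=-2.2188161 rad; a=sin²(Δφ/2)+cosφ1·cosφ2·sin²(Δλ/2)=0.4100974260; c=2·atan2(√a, √(1-a))=1.390007959; dist=6371·c=8855.741 ≈ 8855.7 km; running total=32971.5 km
Leg 5 bearing: y=sinΔλ·cosφ2=-0.49572948, x=cosφ1·sinφ2-sinφ1·cosφ2·cosΔλ=0.84966016; θ=atan2(y, x)=-30.2612° <0 so +360° → 329.7388° ≈ 329.7°
Leg 6: φ1=0.8997888, φ2=1.1197561, Δφ=0.2199673, Δλ=-0.3807820 rad; a=sin²(Δφ/2)+cosφ1·cosφ2·sin²(Δλ/2)=0.0217541793; c=2·atan2(√a, √(1-a))=0.296066098; dist=6371·c=1886.237 ≈ 1886.2 km; running total=34857.7 km
Leg 6 bearing: y=sinΔλ·cosφ2=-0.16200145, x=cosφ1·sinφ2-sinφ1·cosφ2·cosΔλ=0.24265051; θ=atan2(y, x)=-33.7284° <0 so +360° → 326.2716° ≈ 326.3°
Leg 7: φ1=1.1197561, φ2=0.9723770, Δφ=-0.1473791, Δλ=1.0408131 rad; a=sin²(Δφ/2)+cosφ1·cosφ2·sin²(Δλ/2)=0.0661326660; c=2·atan2(√a, √(1-a))=0.520170060; dist=6371·c=3314.003 ≈ 3314.0 km; running total=38171.7 km
Leg 7 bearing: y=sinΔλ·cosφ2=0.48605607, x=cosφ1·sinφ2-sinφ1·cosφ2·cosΔλ=0.10385588; θ=atan2(y, x)=77.9389° ≈ 77.9°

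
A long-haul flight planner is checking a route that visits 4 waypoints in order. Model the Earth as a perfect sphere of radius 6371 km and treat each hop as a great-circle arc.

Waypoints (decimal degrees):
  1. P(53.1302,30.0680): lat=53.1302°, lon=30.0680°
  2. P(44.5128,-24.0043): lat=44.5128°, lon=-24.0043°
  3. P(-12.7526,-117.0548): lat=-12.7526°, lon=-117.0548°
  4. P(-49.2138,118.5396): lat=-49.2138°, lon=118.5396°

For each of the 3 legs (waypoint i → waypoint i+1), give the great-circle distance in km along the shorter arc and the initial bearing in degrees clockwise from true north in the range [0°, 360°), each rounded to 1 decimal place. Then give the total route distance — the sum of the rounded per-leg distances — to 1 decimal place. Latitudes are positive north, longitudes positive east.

Leg 1: φ1=0.9272969, φ2=0.7768949, Δφ=-0.1504020, Δλ=-0.9437397 rad; a=sin²(Δφ/2)+cosφ1·cosφ2·sin²(Δλ/2)=0.0940471718; c=2·atan2(√a, √(1-a))=0.623387290; dist=6371·c=3971.600 ≈ 3971.6 km; running total=3971.6 km
Leg 1 bearing: y=sinΔλ·cosφ2=-0.57743349, x=cosφ1·sinφ2-sinφ1·cosφ2·cosΔλ=0.08590558; θ=atan2(y, x)=-81.5381° <0 so +360° → 278.4619° ≈ 278.5°
Leg 2: φ1=0.7768949, φ2=-0.2225749, Δφ=-0.9994698, Δλ=-1.6240376 rad; a=sin²(Δφ/2)+cosφ1·cosφ2·sin²(Δλ/2)=0.5958835317; c=2·atan2(√a, √(1-a))=1.763758637; dist=6371·c=11236.906 ≈ 11236.9 km; running total=15208.5 km
Leg 2 bearing: y=sinΔλ·cosφ2=-0.97395028, x=cosφ1·sinφ2-sinφ1·cosφ2·cosΔλ=-0.12102170; θ=atan2(y, x)=-97.0832° <0 so +360° → 262.9168° ≈ 262.9°
Leg 3: φ1=-0.2225749, φ2=-0.8589428, Δφ=-0.6363680, Δλ=4.1118980 rad; a=sin²(Δφ/2)+cosφ1·cosφ2·sin²(Δλ/2)=0.5964352612; c=2·atan2(√a, √(1-a))=1.764883087; dist=6371·c=11244.070 ≈ 11244.1 km; running total=26452.6 km
Leg 3 bearing: y=sinΔλ·cosφ2=-0.53895963, x=cosφ1·sinφ2-sinφ1·cosφ2·cosΔλ=-0.81995334; θ=atan2(y, x)=-146.6829° <0 so +360° → 213.3171° ≈ 213.3°

Leg 1: dist=3971.6 km, bearing=278.5°
Leg 2: dist=11236.9 km, bearing=262.9°
Leg 3: dist=11244.1 km, bearing=213.3°
Total: 26452.6 km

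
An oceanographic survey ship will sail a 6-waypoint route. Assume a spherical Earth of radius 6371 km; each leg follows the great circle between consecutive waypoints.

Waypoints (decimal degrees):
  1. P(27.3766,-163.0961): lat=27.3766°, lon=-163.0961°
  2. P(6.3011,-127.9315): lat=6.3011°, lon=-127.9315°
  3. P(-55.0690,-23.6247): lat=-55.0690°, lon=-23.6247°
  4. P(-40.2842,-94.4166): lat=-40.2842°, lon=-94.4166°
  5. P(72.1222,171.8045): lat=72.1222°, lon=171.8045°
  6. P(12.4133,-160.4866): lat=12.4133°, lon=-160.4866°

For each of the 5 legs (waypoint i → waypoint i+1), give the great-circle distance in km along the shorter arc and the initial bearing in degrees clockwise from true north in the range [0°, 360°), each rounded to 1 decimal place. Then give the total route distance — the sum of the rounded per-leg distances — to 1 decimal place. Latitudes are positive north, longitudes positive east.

Leg 1: φ1=0.4778118, φ2=0.1099749, Δφ=-0.3678369, Δλ=0.6137381 rad; a=sin²(Δφ/2)+cosφ1·cosφ2·sin²(Δλ/2)=0.1139866957; c=2·atan2(√a, √(1-a))=0.688772775; dist=6371·c=4388.171 ≈ 4388.2 km; running total=4388.2 km
Leg 1 bearing: y=sinΔλ·cosφ2=0.57244807, x=cosφ1·sinφ2-sinφ1·cosφ2·cosΔλ=-0.27618494; θ=atan2(y, x)=115.7556° ≈ 115.8°
Leg 2: φ1=0.1099749, φ2=-0.9611354, Δφ=-1.0711103, Δλ=1.8204971 rad; a=sin²(Δφ/2)+cosφ1·cosφ2·sin²(Δλ/2)=0.6153102853; c=2·atan2(√a, √(1-a))=1.803511724; dist=6371·c=11490.173 ≈ 11490.2 km; running total=15878.4 km
Leg 2 bearing: y=sinΔλ·cosφ2=0.55483148, x=cosφ1·sinφ2-sinφ1·cosφ2·cosΔλ=-0.79935986; θ=atan2(y, x)=145.2357° ≈ 145.2°
Leg 3: φ1=-0.9611354, φ2=-0.7030919, Δφ=0.2580434, Δλ=-1.2355517 rad; a=sin²(Δφ/2)+cosφ1·cosφ2·sin²(Δλ/2)=0.1631001398; c=2·atan2(√a, √(1-a))=0.831457214; dist=6371·c=5297.214 ≈ 5297.2 km; running total=21175.6 km
Leg 3 bearing: y=sinΔλ·cosφ2=-0.72037889, x=cosφ1·sinφ2-sinφ1·cosφ2·cosΔλ=-0.16446336; θ=atan2(y, x)=-102.8603° <0 so +360° → 257.1397° ≈ 257.1°
Leg 4: φ1=-0.7030919, φ2=1.2587699, Δφ=1.9618618, Δλ=4.6464347 rad; a=sin²(Δφ/2)+cosφ1·cosφ2·sin²(Δλ/2)=0.8153963052; c=2·atan2(√a, √(1-a))=2.253370584; dist=6371·c=14356.224 ≈ 14356.2 km; running total=35531.8 km
Leg 4 bearing: y=sinΔλ·cosφ2=-0.30632044, x=cosφ1·sinφ2-sinφ1·cosφ2·cosΔλ=0.71292950; θ=atan2(y, x)=-23.2515° <0 so +360° → 336.7485° ≈ 336.7°
Leg 5: φ1=1.2587699, φ2=0.2166530, Δφ=-1.0421169, Δλ=-5.7995738 rad; a=sin²(Δφ/2)+cosφ1·cosφ2·sin²(Δλ/2)=0.2649942144; c=2·atan2(√a, √(1-a))=1.081492439; dist=6371·c=6890.188 ≈ 6890.2 km; running total=42422.0 km
Leg 5 bearing: y=sinΔλ·cosφ2=0.45410947, x=cosφ1·sinφ2-sinφ1·cosφ2·cosΔλ=-0.75688421; θ=atan2(y, x)=149.0374° ≈ 149.0°

Leg 1: dist=4388.2 km, bearing=115.8°
Leg 2: dist=11490.2 km, bearing=145.2°
Leg 3: dist=5297.2 km, bearing=257.1°
Leg 4: dist=14356.2 km, bearing=336.7°
Leg 5: dist=6890.2 km, bearing=149.0°
Total: 42422.0 km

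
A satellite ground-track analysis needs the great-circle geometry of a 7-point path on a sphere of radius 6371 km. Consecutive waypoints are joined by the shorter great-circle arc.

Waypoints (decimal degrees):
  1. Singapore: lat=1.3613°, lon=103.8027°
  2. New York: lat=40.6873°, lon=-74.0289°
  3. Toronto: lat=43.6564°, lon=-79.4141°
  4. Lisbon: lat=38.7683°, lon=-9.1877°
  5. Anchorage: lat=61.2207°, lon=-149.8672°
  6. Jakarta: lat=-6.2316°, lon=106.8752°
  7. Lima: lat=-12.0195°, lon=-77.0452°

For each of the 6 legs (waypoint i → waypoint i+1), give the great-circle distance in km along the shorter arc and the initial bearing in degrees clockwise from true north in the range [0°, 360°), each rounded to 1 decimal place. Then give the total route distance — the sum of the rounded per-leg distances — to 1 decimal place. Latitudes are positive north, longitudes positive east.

Leg 1: dist=15334.3 km, bearing=357.5°
Leg 2: dist=552.9 km, bearing=308.4°
Leg 3: dist=5721.7 km, bearing=69.7°
Leg 4: dist=8342.1 km, bearing=341.6°
Leg 5: dist=11322.2 km, bearing=278.7°
Leg 6: dist=17939.9 km, bearing=167.9°
Total: 59213.1 km

Leg 1: φ1=0.0237592, φ2=0.7101273, Δφ=0.6863682, Δλ=-3.1037469 rad; a=sin²(Δφ/2)+cosφ1·cosφ2·sin²(Δλ/2)=0.8710170794; c=2·atan2(√a, √(1-a))=2.406896029; dist=6371·c=15334.335 ≈ 15334.3 km; running total=15334.3 km
Leg 1 bearing: y=sinΔλ·cosφ2=-0.02869076, x=cosφ1·sinφ2-sinφ1·cosφ2·cosΔλ=0.66974782; θ=atan2(y, x)=-2.4529° <0 so +360° → 357.5471° ≈ 357.5°
Leg 2: φ1=0.7101273, φ2=0.7619479, Δφ=0.0518206, Δλ=-0.0939895 rad; a=sin²(Δφ/2)+cosφ1·cosφ2·sin²(Δλ/2)=0.0018819072; c=2·atan2(√a, √(1-a))=0.086789145; dist=6371·c=552.934 ≈ 552.9 km; running total=15887.2 km
Leg 2 bearing: y=sinΔλ·cosφ2=-0.06790062, x=cosφ1·sinφ2-sinφ1·cosφ2·cosΔλ=0.05387921; θ=atan2(y, x)=-51.5680° <0 so +360° → 308.4320° ≈ 308.4°
Leg 3: φ1=0.7619479, φ2=0.6766345, Δφ=-0.0853134, Δλ=1.2256819 rad; a=sin²(Δφ/2)+cosφ1·cosφ2·sin²(Δλ/2)=0.1884484388; c=2·atan2(√a, √(1-a))=0.898092385; dist=6371·c=5721.747 ≈ 5721.7 km; running total=21608.9 km
Leg 3 bearing: y=sinΔλ·cosφ2=0.73371179, x=cosφ1·sinφ2-sinφ1·cosφ2·cosΔλ=0.27094189; θ=atan2(y, x)=69.7320° ≈ 69.7°
Leg 4: φ1=0.6766345, φ2=1.0685028, Δφ=0.3918683, Δλ=-2.4553205 rad; a=sin²(Δφ/2)+cosφ1·cosφ2·sin²(Δλ/2)=0.3707812163; c=2·atan2(√a, √(1-a))=1.309391853; dist=6371·c=8342.135 ≈ 8342.1 km; running total=29951.0 km
Leg 4 bearing: y=sinΔλ·cosφ2=-0.30506630, x=cosφ1·sinφ2-sinφ1·cosφ2·cosΔλ=0.91659401; θ=atan2(y, x)=-18.4088° <0 so +360° → 341.5912° ≈ 341.6°
Leg 5: φ1=1.0685028, φ2=-0.1087619, Δφ=-1.1772647, Δλ=4.4810002 rad; a=sin²(Δφ/2)+cosφ1·cosφ2·sin²(Δλ/2)=0.6024476266; c=2·atan2(√a, √(1-a))=1.777153016; dist=6371·c=11322.242 ≈ 11322.2 km; running total=41273.2 km
Leg 5 bearing: y=sinΔλ·cosφ2=-0.96759757, x=cosφ1·sinφ2-sinφ1·cosφ2·cosΔλ=0.14755635; θ=atan2(y, x)=-81.3293° <0 so +360° → 278.6707° ≈ 278.7°
Leg 6: φ1=-0.1087619, φ2=-0.2097798, Δφ=-0.1010179, Δλ=-3.2100165 rad; a=sin²(Δφ/2)+cosφ1·cosφ2·sin²(Δλ/2)=0.9737089682; c=2·atan2(√a, √(1-a))=2.815864397; dist=6371·c=17939.872 ≈ 17939.9 km; running total=59213.1 km
Leg 6 bearing: y=sinΔλ·cosφ2=0.06687161, x=cosφ1·sinφ2-sinφ1·cosφ2·cosΔλ=-0.31293361; θ=atan2(y, x)=167.9377° ≈ 167.9°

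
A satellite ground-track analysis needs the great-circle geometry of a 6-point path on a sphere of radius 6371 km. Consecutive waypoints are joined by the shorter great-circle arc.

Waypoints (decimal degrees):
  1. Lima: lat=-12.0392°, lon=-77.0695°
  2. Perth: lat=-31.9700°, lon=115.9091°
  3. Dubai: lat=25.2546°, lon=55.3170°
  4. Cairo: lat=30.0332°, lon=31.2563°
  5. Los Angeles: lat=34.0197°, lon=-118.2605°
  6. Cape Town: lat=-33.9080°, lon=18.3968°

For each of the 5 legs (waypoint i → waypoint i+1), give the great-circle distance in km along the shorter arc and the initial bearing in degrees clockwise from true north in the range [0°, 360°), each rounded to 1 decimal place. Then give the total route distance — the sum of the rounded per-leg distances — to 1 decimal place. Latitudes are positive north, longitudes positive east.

Leg 1: φ1=-0.2101237, φ2=-0.5579818, Δφ=-0.3478581, Δλ=3.3681120 rad; a=sin²(Δφ/2)+cosφ1·cosφ2·sin²(Δλ/2)=0.8490167996; c=2·atan2(√a, √(1-a))=2.343444014; dist=6371·c=14930.082 ≈ 14930.1 km; running total=14930.1 km
Leg 1 bearing: y=sinΔλ·cosφ2=-0.19052296, x=cosφ1·sinφ2-sinφ1·cosφ2·cosΔλ=-0.69025365; θ=atan2(y, x)=-164.5695° <0 so +360° → 195.4305° ≈ 195.4°
Leg 2: φ1=-0.5579818, φ2=0.4407759, Δφ=0.9987577, Δλ=-1.0575316 rad; a=sin²(Δφ/2)+cosφ1·cosφ2·sin²(Δλ/2)=0.4245806201; c=2·atan2(√a, √(1-a))=1.419379641; dist=6371·c=9042.868 ≈ 9042.9 km; running total=23973.0 km
Leg 2 bearing: y=sinΔλ·cosφ2=-0.78788275, x=cosφ1·sinφ2-sinφ1·cosφ2·cosΔλ=0.59706653; θ=atan2(y, x)=-52.8447° <0 so +360° → 307.1553° ≈ 307.2°
Leg 3: φ1=0.4407759, φ2=0.5241782, Δφ=0.0834023, Δλ=-0.4199384 rad; a=sin²(Δφ/2)+cosφ1·cosφ2·sin²(Δλ/2)=0.0357533662; c=2·atan2(√a, √(1-a))=0.380461740; dist=6371·c=2423.922 ≈ 2423.9 km; running total=26396.9 km
Leg 3 bearing: y=sinΔλ·cosφ2=-0.35296405, x=cosφ1·sinφ2-sinφ1·cosφ2·cosΔλ=0.11539772; θ=atan2(y, x)=-71.8954° <0 so +360° → 288.1046° ≈ 288.1°
Leg 4: φ1=0.5241782, φ2=0.5937558, Δφ=0.0695776, Δλ=-2.6095604 rad; a=sin²(Δφ/2)+cosφ1·cosφ2·sin²(Δλ/2)=0.6691791963; c=2·atan2(√a, √(1-a))=1.915968173; dist=6371·c=12206.633 ≈ 12206.6 km; running total=38603.5 km
Leg 4 bearing: y=sinΔλ·cosφ2=-0.42046134, x=cosφ1·sinφ2-sinφ1·cosφ2·cosΔλ=0.84185857; θ=atan2(y, x)=-26.5396° <0 so +360° → 333.4604° ≈ 333.5°
Leg 5: φ1=0.5937558, φ2=-0.5918062, Δφ=-1.1855620, Δλ=2.3851198 rad; a=sin²(Δφ/2)+cosφ1·cosφ2·sin²(Δλ/2)=0.9061923708; c=2·atan2(√a, √(1-a))=2.519026480; dist=6371·c=16048.718 ≈ 16048.7 km; running total=54652.2 km
Leg 5 bearing: y=sinΔλ·cosφ2=0.56963422, x=cosφ1·sinφ2-sinφ1·cosφ2·cosΔλ=-0.12469115; θ=atan2(y, x)=102.3471° ≈ 102.3°

Leg 1: dist=14930.1 km, bearing=195.4°
Leg 2: dist=9042.9 km, bearing=307.2°
Leg 3: dist=2423.9 km, bearing=288.1°
Leg 4: dist=12206.6 km, bearing=333.5°
Leg 5: dist=16048.7 km, bearing=102.3°
Total: 54652.2 km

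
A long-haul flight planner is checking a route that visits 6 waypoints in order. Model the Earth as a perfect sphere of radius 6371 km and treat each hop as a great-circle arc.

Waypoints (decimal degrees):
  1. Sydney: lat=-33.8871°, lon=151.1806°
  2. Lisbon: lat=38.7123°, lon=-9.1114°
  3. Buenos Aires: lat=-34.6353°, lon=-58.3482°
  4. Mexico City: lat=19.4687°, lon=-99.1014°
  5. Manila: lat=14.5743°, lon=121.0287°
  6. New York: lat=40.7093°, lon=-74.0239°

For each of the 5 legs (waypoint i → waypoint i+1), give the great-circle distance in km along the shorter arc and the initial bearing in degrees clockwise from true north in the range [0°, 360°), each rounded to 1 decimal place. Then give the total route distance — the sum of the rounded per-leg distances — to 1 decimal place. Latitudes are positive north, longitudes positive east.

Leg 1: dist=18173.5 km, bearing=292.6°
Leg 2: dist=9601.2 km, bearing=218.6°
Leg 3: dist=7398.1 km, bearing=317.9°
Leg 4: dist=14217.9 km, bearing=307.8°
Leg 5: dist=13674.7 km, bearing=13.6°
Total: 63065.4 km

Leg 1: φ1=-0.5914415, φ2=0.6756571, Δφ=1.2670986, Δλ=-2.7976232 rad; a=sin²(Δφ/2)+cosφ1·cosφ2·sin²(Δλ/2)=0.9792564067; c=2·atan2(√a, √(1-a))=2.852534640; dist=6371·c=18173.498 ≈ 18173.5 km; running total=18173.5 km
Leg 1 bearing: y=sinΔλ·cosφ2=-0.26313671, x=cosφ1·sinφ2-sinφ1·cosφ2·cosΔλ=0.10960045; θ=atan2(y, x)=-67.3875° <0 so +360° → 292.6125° ≈ 292.6°
Leg 2: φ1=0.6756571, φ2=-0.6045000, Δφ=-1.2801571, Δλ=-0.8593443 rad; a=sin²(Δφ/2)+cosφ1·cosφ2·sin²(Δλ/2)=0.4681287163; c=2·atan2(√a, √(1-a))=1.507010515; dist=6371·c=9601.164 ≈ 9601.2 km; running total=27774.7 km
Leg 2 bearing: y=sinΔλ·cosφ2=-0.62319039, x=cosφ1·sinφ2-sinφ1·cosφ2·cosΔλ=-0.77946817; θ=atan2(y, x)=-141.3574° <0 so +360° → 218.6426° ≈ 218.6°
Leg 3: φ1=-0.6045000, φ2=0.3397929, Δφ=0.9442929, Δλ=-0.7112775 rad; a=sin²(Δφ/2)+cosφ1·cosφ2·sin²(Δλ/2)=0.3008898102; c=2·atan2(√a, √(1-a))=1.161220385; dist=6371·c=7398.135 ≈ 7398.1 km; running total=35172.8 km
Leg 3 bearing: y=sinΔλ·cosφ2=-0.61547726, x=cosφ1·sinφ2-sinφ1·cosφ2·cosΔλ=0.68015312; θ=atan2(y, x)=-42.1423° <0 so +360° → 317.8577° ≈ 317.9°
Leg 4: φ1=0.3397929, φ2=0.2543695, Δφ=-0.0854234, Δλ=3.8419950 rad; a=sin²(Δφ/2)+cosφ1·cosφ2·sin²(Δλ/2)=0.8069014755; c=2·atan2(√a, √(1-a))=2.231665108; dist=6371·c=14217.938 ≈ 14217.9 km; running total=49390.7 km
Leg 4 bearing: y=sinΔλ·cosφ2=-0.62378594, x=cosφ1·sinφ2-sinφ1·cosφ2·cosΔλ=0.48387709; θ=atan2(y, x)=-52.1989° <0 so +360° → 307.8011° ≈ 307.8°
Leg 5: φ1=0.2543695, φ2=0.7105113, Δφ=0.4561418, Δλ=-3.4043101 rad; a=sin²(Δφ/2)+cosφ1·cosφ2·sin²(Δλ/2)=0.7721710720; c=2·atan2(√a, √(1-a))=2.146401019; dist=6371·c=13674.721 ≈ 13674.7 km; running total=63065.4 km
Leg 5 bearing: y=sinΔλ·cosφ2=0.19686432, x=cosφ1·sinφ2-sinφ1·cosφ2·cosΔλ=0.81543612; θ=atan2(y, x)=13.5728° ≈ 13.6°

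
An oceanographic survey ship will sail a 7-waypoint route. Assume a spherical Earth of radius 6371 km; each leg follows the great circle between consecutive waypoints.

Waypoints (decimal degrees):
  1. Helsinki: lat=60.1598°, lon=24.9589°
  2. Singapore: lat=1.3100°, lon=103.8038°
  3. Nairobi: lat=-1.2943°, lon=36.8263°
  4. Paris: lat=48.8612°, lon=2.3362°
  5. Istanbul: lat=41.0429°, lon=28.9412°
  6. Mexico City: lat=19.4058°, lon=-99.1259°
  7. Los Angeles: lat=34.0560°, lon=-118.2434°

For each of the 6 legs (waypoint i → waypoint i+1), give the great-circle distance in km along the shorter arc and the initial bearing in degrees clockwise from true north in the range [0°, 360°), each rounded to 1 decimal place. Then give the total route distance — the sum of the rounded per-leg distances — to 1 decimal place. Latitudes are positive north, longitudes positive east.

Leg 1: dist=9266.4 km, bearing=99.1°
Leg 2: dist=7452.5 km, bearing=268.0°
Leg 3: dist=6485.5 km, bearing=334.0°
Leg 4: dist=2252.2 km, bearing=102.7°
Leg 5: dist=11423.7 km, bearing=310.4°
Leg 6: dist=2493.3 km, bearing=314.7°
Total: 39373.6 km

Leg 1: φ1=1.0499866, φ2=0.0228638, Δφ=-1.0271228, Δλ=1.3761031 rad; a=sin²(Δφ/2)+cosφ1·cosφ2·sin²(Δλ/2)=0.4419646621; c=2·atan2(√a, √(1-a))=1.454463433; dist=6371·c=9266.387 ≈ 9266.4 km; running total=9266.4 km
Leg 1 bearing: y=sinΔλ·cosφ2=0.98085064, x=cosφ1·sinφ2-sinφ1·cosφ2·cosΔλ=-0.15639572; θ=atan2(y, x)=99.0595° ≈ 99.1°
Leg 2: φ1=0.0228638, φ2=-0.0225898, Δφ=-0.0454536, Δλ=-1.1689779 rad; a=sin²(Δφ/2)+cosφ1·cosφ2·sin²(Δλ/2)=0.3048128975; c=2·atan2(√a, √(1-a))=1.169758315; dist=6371·c=7452.530 ≈ 7452.5 km; running total=16718.9 km
Leg 2 bearing: y=sinΔλ·cosφ2=-0.92011653, x=cosφ1·sinφ2-sinφ1·cosφ2·cosΔλ=-0.03152078; θ=atan2(y, x)=-91.9620° <0 so +360° → 268.0380° ≈ 268.0°
Leg 3: φ1=-0.0225898, φ2=0.8527888, Δφ=0.8753786, Δλ=-0.6019658 rad; a=sin²(Δφ/2)+cosφ1·cosφ2·sin²(Δλ/2)=0.2374523601; c=2·atan2(√a, √(1-a))=1.017969261; dist=6371·c=6485.482 ≈ 6485.5 km; running total=23204.4 km
Leg 3 bearing: y=sinΔλ·cosφ2=-0.37253671, x=cosφ1·sinφ2-sinφ1·cosφ2·cosΔλ=0.76517407; θ=atan2(y, x)=-25.9598° <0 so +360° → 334.0402° ≈ 334.0°
Leg 4: φ1=0.8527888, φ2=0.7163337, Δφ=-0.1364551, Δλ=0.4643448 rad; a=sin²(Δφ/2)+cosφ1·cosφ2·sin²(Δλ/2)=0.0309172308; c=2·atan2(√a, √(1-a))=0.353503700; dist=6371·c=2252.172 ≈ 2252.2 km; running total=25456.6 km
Leg 4 bearing: y=sinΔλ·cosφ2=0.33776688, x=cosφ1·sinφ2-sinφ1·cosφ2·cosΔλ=-0.07588780; θ=atan2(y, x)=102.6627° ≈ 102.7°
Leg 5: φ1=0.7163337, φ2=0.3386951, Δφ=-0.3776386, Δλ=-2.2351926 rad; a=sin²(Δφ/2)+cosφ1·cosφ2·sin²(Δλ/2)=0.6102259117; c=2·atan2(√a, √(1-a))=1.793073993; dist=6371·c=11423.674 ≈ 11423.7 km; running total=36880.3 km
Leg 5 bearing: y=sinΔλ·cosφ2=-0.74256254, x=cosφ1·sinφ2-sinφ1·cosφ2·cosΔλ=0.63245701; θ=atan2(y, x)=-49.5782° <0 so +360° → 310.4218° ≈ 310.4°
Leg 6: φ1=0.3386951, φ2=0.5943893, Δφ=0.2556942, Δλ=-0.3336633 rad; a=sin²(Δφ/2)+cosφ1·cosφ2·sin²(Δλ/2)=0.0378041932; c=2·atan2(√a, √(1-a))=0.391358780; dist=6371·c=2493.347 ≈ 2493.3 km; running total=39373.6 km
Leg 6 bearing: y=sinΔλ·cosφ2=-0.27133607, x=cosφ1·sinφ2-sinφ1·cosφ2·cosΔλ=0.26809864; θ=atan2(y, x)=-45.3439° <0 so +360° → 314.6561° ≈ 314.7°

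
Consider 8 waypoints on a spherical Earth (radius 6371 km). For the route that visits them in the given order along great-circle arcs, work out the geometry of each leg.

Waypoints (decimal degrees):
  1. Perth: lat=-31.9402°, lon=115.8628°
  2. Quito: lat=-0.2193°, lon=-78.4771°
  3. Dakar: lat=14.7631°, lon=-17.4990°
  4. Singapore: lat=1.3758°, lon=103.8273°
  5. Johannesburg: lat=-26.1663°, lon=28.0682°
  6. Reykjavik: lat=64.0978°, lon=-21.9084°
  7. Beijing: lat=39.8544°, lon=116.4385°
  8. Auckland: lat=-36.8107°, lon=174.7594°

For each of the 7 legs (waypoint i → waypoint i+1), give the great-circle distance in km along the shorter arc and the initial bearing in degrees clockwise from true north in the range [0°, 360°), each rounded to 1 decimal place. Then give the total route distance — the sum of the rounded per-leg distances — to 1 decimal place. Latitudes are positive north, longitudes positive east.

Leg 1: dist=16134.1 km, bearing=154.4°
Leg 2: dist=6903.6 km, bearing=73.1°
Leg 3: dist=13317.6 km, bearing=79.7°
Leg 4: dist=8658.7 km, bearing=242.8°
Leg 5: dist=10931.6 km, bearing=340.2°
Leg 6: dist=7892.6 km, bearing=32.7°
Leg 7: dist=10397.7 km, bearing=137.0°
Total: 74235.9 km

Leg 1: φ1=-0.5574617, φ2=-0.0038275, Δφ=0.5536341, Δλ=-3.3918711 rad; a=sin²(Δφ/2)+cosφ1·cosφ2·sin²(Δλ/2)=0.9100651898; c=2·atan2(√a, √(1-a))=2.532435174; dist=6371·c=16134.144 ≈ 16134.1 km; running total=16134.1 km
Leg 1 bearing: y=sinΔλ·cosφ2=0.24767195, x=cosφ1·sinφ2-sinφ1·cosφ2·cosΔλ=-0.51579528; θ=atan2(y, x)=154.3508° ≈ 154.4°
Leg 2: φ1=-0.0038275, φ2=0.2576647, Δφ=0.2614922, Δλ=1.0642686 rad; a=sin²(Δφ/2)+cosφ1·cosφ2·sin²(Δλ/2)=0.2659252987; c=2·atan2(√a, √(1-a))=1.083600980; dist=6371·c=6903.622 ≈ 6903.6 km; running total=23037.7 km
Leg 2 bearing: y=sinΔλ·cosφ2=0.84556725, x=cosφ1·sinφ2-sinφ1·cosφ2·cosΔλ=0.25661677; θ=atan2(y, x)=73.1178° ≈ 73.1°
Leg 3: φ1=0.2576647, φ2=0.0240122, Δφ=-0.2336525, Δλ=2.1175434 rad; a=sin²(Δφ/2)+cosφ1·cosφ2·sin²(Δλ/2)=0.7482422950; c=2·atan2(√a, √(1-a))=2.090340591; dist=6371·c=13317.560 ≈ 13317.6 km; running total=36355.3 km
Leg 3 bearing: y=sinΔλ·cosφ2=0.85397402, x=cosφ1·sinφ2-sinφ1·cosφ2·cosΔλ=0.15566449; θ=atan2(y, x)=79.6694° ≈ 79.7°
Leg 4: φ1=0.0240122, φ2=-0.4566881, Δφ=-0.4807003, Δλ=-1.3222457 rad; a=sin²(Δφ/2)+cosφ1·cosφ2·sin²(Δλ/2)=0.3949313403; c=2·atan2(√a, √(1-a))=1.359080914; dist=6371·c=8658.705 ≈ 8658.7 km; running total=45014.0 km
Leg 4 bearing: y=sinΔλ·cosφ2=-0.86993717, x=cosφ1·sinφ2-sinφ1·cosφ2·cosΔλ=-0.44615203; θ=atan2(y, x)=-117.1513° <0 so +360° → 242.8487° ≈ 242.8°
Leg 5: φ1=-0.4566881, φ2=1.1187177, Δφ=1.5754057, Δλ=-0.8722562 rad; a=sin²(Δφ/2)+cosφ1·cosφ2·sin²(Δλ/2)=0.5722692281; c=2·atan2(√a, √(1-a))=1.715842842; dist=6371·c=10931.635 ≈ 10931.6 km; running total=55945.6 km
Leg 5 bearing: y=sinΔλ·cosφ2=-0.33452134, x=cosφ1·sinφ2-sinφ1·cosφ2·cosΔλ=0.93123795; θ=atan2(y, x)=-19.7594° <0 so +360° → 340.2406° ≈ 340.2°
Leg 6: φ1=1.1187177, φ2=0.6955905, Δφ=-0.4231272, Δλ=2.4146089 rad; a=sin²(Δφ/2)+cosφ1·cosφ2·sin²(Δλ/2)=0.3370528448; c=2·atan2(√a, √(1-a))=1.238838799; dist=6371·c=7892.642 ≈ 7892.6 km; running total=63838.2 km
Leg 6 bearing: y=sinΔλ·cosφ2=0.51021164, x=cosφ1·sinφ2-sinφ1·cosφ2·cosΔλ=0.79591267; θ=atan2(y, x)=32.6615° ≈ 32.7°
Leg 7: φ1=0.6955905, φ2=-0.6424679, Δφ=-1.3380584, Δλ=1.0178917 rad; a=sin²(Δφ/2)+cosφ1·cosφ2·sin²(Δλ/2)=0.5306004810; c=2·atan2(√a, √(1-a))=1.632035559; dist=6371·c=10397.699 ≈ 10397.7 km; running total=74235.9 km
Leg 7 bearing: y=sinΔλ·cosφ2=0.68132937, x=cosφ1·sinφ2-sinφ1·cosφ2·cosΔλ=-0.72941396; θ=atan2(y, x)=136.9521° ≈ 137.0°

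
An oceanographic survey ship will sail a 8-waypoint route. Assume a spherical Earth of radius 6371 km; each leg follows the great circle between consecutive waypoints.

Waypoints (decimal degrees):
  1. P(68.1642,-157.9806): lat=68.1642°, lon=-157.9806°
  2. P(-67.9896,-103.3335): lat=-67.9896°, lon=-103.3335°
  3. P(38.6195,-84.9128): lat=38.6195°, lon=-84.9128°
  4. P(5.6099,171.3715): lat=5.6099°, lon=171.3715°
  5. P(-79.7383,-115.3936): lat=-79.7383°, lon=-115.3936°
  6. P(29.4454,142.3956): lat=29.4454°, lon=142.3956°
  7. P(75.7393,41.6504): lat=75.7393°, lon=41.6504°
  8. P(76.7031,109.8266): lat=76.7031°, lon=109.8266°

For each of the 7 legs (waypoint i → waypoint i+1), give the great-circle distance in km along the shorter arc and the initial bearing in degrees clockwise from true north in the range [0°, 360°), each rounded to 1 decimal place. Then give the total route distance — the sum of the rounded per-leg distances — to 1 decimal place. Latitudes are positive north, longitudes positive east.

Leg 1: dist=15706.9 km, bearing=150.8°
Leg 2: dist=11954.4 km, bearing=15.0°
Leg 3: dist=10795.4 km, bearing=283.0°
Leg 4: dist=10294.7 km, bearing=170.2°
Leg 5: dist=13465.8 km, bearing=263.7°
Leg 6: dist=7130.1 km, bearing=344.4°
Leg 7: dist=1708.3 km, bearing=53.7°
Total: 71055.6 km

Leg 1: φ1=1.1896897, φ2=-1.1866424, Δφ=-2.3763321, Δλ=0.9537718 rad; a=sin²(Δφ/2)+cosφ1·cosφ2·sin²(Δλ/2)=0.8899710767; c=2·atan2(√a, √(1-a))=2.465369710; dist=6371·c=15706.870 ≈ 15706.9 km; running total=15706.9 km
Leg 1 bearing: y=sinΔλ·cosφ2=0.30566779, x=cosφ1·sinφ2-sinφ1·cosφ2·cosΔλ=-0.54612951; θ=atan2(y, x)=150.7643° ≈ 150.8°
Leg 2: φ1=-1.1866424, φ2=0.6740374, Δφ=1.8606798, Δλ=0.3215019 rad; a=sin²(Δφ/2)+cosφ1·cosφ2·sin²(Δλ/2)=0.6504219163; c=2·atan2(√a, √(1-a))=1.876373681; dist=6371·c=11954.377 ≈ 11954.4 km; running total=27661.3 km
Leg 2 bearing: y=sinΔλ·cosφ2=0.24688697, x=cosφ1·sinφ2-sinφ1·cosφ2·cosΔλ=0.92116221; θ=atan2(y, x)=15.0036° ≈ 15.0°
Leg 3: φ1=0.6740374, φ2=0.0979112, Δφ=-0.5761262, Δλ=4.4730049 rad; a=sin²(Δφ/2)+cosφ1·cosφ2·sin²(Δλ/2)=0.5616755179; c=2·atan2(√a, √(1-a))=1.694462331; dist=6371·c=10795.420 ≈ 10795.4 km; running total=38456.7 km
Leg 3 bearing: y=sinΔλ·cosφ2=-0.96683129, x=cosφ1·sinφ2-sinφ1·cosφ2·cosΔλ=0.22365551; θ=atan2(y, x)=-76.9750° <0 so +360° → 283.0250° ≈ 283.0°
Leg 4: φ1=0.0979112, φ2=-1.3916959, Δφ=-1.4896071, Δλ=-5.0049952 rad; a=sin²(Δφ/2)+cosφ1·cosφ2·sin²(Δλ/2)=0.5225258931; c=2·atan2(√a, √(1-a))=1.615863367; dist=6371·c=10294.666 ≈ 10294.7 km; running total=48751.4 km
Leg 4 bearing: y=sinΔλ·cosφ2=0.17057252, x=cosφ1·sinφ2-sinφ1·cosφ2·cosΔλ=-0.98431466; θ=atan2(y, x)=170.1688° ≈ 170.2°
Leg 5: φ1=-1.3916959, φ2=0.5139192, Δφ=1.9056151, Δλ=4.4992703 rad; a=sin²(Δφ/2)+cosφ1·cosφ2·sin²(Δλ/2)=0.7582712533; c=2·atan2(√a, √(1-a))=2.113604443; dist=6371·c=13465.774 ≈ 13465.8 km; running total=62217.2 km
Leg 5 bearing: y=sinΔλ·cosφ2=-0.85112306, x=cosφ1·sinφ2-sinφ1·cosφ2·cosΔλ=-0.09366631; θ=atan2(y, x)=-96.2801° <0 so +360° → 263.7199° ≈ 263.7°
Leg 6: φ1=0.5139192, φ2=1.3219002, Δφ=0.8079810, Δλ=-1.7583354 rad; a=sin²(Δφ/2)+cosφ1·cosφ2·sin²(Δλ/2)=0.2817744626; c=2·atan2(√a, √(1-a))=1.119145887; dist=6371·c=7130.078 ≈ 7130.1 km; running total=69347.3 km
Leg 6 bearing: y=sinΔλ·cosφ2=-0.24201507, x=cosφ1·sinφ2-sinφ1·cosφ2·cosΔλ=0.86656746; θ=atan2(y, x)=-15.6040° <0 so +360° → 344.3960° ≈ 344.4°
Leg 7: φ1=1.3219002, φ2=1.3387216, Δφ=0.0168215, Δλ=1.1898992 rad; a=sin²(Δφ/2)+cosφ1·cosφ2·sin²(Δλ/2)=0.0178677592; c=2·atan2(√a, √(1-a))=0.268143275; dist=6371·c=1708.341 ≈ 1708.3 km; running total=71055.6 km
Leg 7 bearing: y=sinΔλ·cosφ2=0.21351353, x=cosφ1·sinφ2-sinφ1·cosφ2·cosΔλ=0.15686294; θ=atan2(y, x)=53.6962° ≈ 53.7°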